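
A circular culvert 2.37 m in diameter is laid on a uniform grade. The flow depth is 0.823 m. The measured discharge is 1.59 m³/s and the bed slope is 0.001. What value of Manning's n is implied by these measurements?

For a circular section of diameter D = 2.37 m at depth y = 0.823 m, the central angle is θ = 2 arccos(1 − 2y/D) = 2.521 rad. Then A = (D²/8)(θ − sin θ) = 1.361 m² and P = Dθ/2 = 2.987 m.
Hydraulic radius R = A/P = 1.361/2.987 = 0.4558 m.
Rearranging Manning's equation: n = (1/Q) A R^(2/3) S^(1/2) = (1/1.59) × 1.361 × 0.4558^(2/3) × √0.001 = 0.016.

n = 0.016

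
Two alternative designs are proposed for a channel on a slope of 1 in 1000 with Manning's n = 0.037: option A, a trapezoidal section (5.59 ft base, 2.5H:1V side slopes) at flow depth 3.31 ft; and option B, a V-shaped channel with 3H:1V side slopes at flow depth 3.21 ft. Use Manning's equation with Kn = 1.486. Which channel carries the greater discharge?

Channel A: With bottom width b = 5.59 ft and side slope z = 2.5: A = (b + zy)y = (5.59 + 2.5×3.31)×3.31 = 45.89 ft²; P = b + 2y√(1+z²) = 5.59 + 2×3.31×2.693 = 23.41 ft. Hydraulic radius R = A/P = 45.89/23.41 = 1.96 ft. Q_A = (1.486/0.037)·45.89·1.96^(2/3)·√0.001 = 91.29 ft³/s.
Channel B: For a triangular section with side slope z = 3: A = zy² = 3×3.21² = 30.91 ft²; P = 2y√(1+z²) = 2×3.21×3.162 = 20.3 ft. Hydraulic radius R = A/P = 30.91/20.3 = 1.523 ft. Q_B = (1.486/0.037)·30.91·1.523^(2/3)·√0.001 = 51.96 ft³/s.
Q_A = 91.29 ft³/s vs Q_B = 51.96 ft³/s, so channel A carries more.

channel A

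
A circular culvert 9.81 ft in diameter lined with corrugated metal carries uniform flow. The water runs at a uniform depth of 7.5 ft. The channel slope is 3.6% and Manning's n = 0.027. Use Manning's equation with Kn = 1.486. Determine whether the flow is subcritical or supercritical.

For a circular section of diameter D = 9.81 ft at depth y = 7.5 ft, the central angle is θ = 2 arccos(1 − 2y/D) = 4.257 rad. Then A = (D²/8)(θ − sin θ) = 62.01 ft² and P = Dθ/2 = 20.88 ft.
Hydraulic radius R = A/P = 62.01/20.88 = 2.97 ft.
V = (1.486/n) R^(2/3) √S = (1.486/0.027) × 2.97^(2/3) × √0.036 = 21.58 ft/s. Hydraulic depth D_h = A/T = 62.01/8.325 = 7.448 ft.
Froude number Fr = V/√(g·D_h) = 21.58/√(32.2×7.448) = 1.39, which is greater than 1, so the flow is supercritical.

supercritical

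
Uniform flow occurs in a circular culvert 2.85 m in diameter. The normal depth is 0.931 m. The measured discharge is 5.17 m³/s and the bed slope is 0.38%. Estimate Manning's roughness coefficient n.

For a circular section of diameter D = 2.85 m at depth y = 0.931 m, the central angle is θ = 2 arccos(1 − 2y/D) = 2.434 rad. Then A = (D²/8)(θ − sin θ) = 1.811 m² and P = Dθ/2 = 3.468 m.
Hydraulic radius R = A/P = 1.811/3.468 = 0.5221 m.
Rearranging Manning's equation: n = (1/Q) A R^(2/3) S^(1/2) = (1/5.17) × 1.811 × 0.5221^(2/3) × √0.0038 = 0.014.

n = 0.014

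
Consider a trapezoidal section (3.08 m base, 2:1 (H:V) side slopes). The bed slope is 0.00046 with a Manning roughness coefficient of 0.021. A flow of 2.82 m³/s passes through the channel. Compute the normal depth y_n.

Manning's equation rearranged: A R^(2/3) = nQ / (1·√S) = 0.021 × 2.82 / (√0.00046) = 2.761.
Try y = 0.74 m: A R^(2/3) = 2.205 — low.
Try y = 1.05 m: A R^(2/3) = 4.286 — high.
Try y = 0.834 m: A R^(2/3) = 2.759 — matches.

y_n = 0.834 m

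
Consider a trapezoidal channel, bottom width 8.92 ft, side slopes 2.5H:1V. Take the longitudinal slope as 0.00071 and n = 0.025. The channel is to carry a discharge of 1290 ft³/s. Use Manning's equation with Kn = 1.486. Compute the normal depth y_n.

y_n = 8.98 ft

Manning's equation rearranged: A R^(2/3) = nQ / (1.486·√S) = 0.025 × 1290 / (1.486 × √0.00071) = 814.5.
At y = 9.93 ft: A R^(2/3) = 1028 — over.
At y = 7.21 ft: A R^(2/3) = 495.1 — short.
At y = 8.98 ft: A R^(2/3) = 814.7 — close enough.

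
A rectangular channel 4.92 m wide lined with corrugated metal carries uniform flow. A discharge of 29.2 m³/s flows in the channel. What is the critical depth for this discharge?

y_c = 1.53 m

For a rectangular channel, critical depth y_c = (q²/g)^(1/3) where q = Q/b = 29.2/4.92 = 5.935 m²/s.
So y_c = (5.935²/9.81)^(1/3) = 1.53 m.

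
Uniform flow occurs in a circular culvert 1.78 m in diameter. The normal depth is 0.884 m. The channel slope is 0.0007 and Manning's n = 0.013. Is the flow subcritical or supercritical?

subcritical

For a circular section of diameter D = 1.78 m at depth y = 0.884 m, the central angle is θ = 2 arccos(1 − 2y/D) = 3.128 rad. Then A = (D²/8)(θ − sin θ) = 1.234 m² and P = Dθ/2 = 2.784 m.
Hydraulic radius R = A/P = 1.234/2.784 = 0.4431 m.
V = (1/n) R^(2/3) √S = (1/0.013) × 0.4431^(2/3) × √0.0007 = 1.183 m/s. Hydraulic depth D_h = A/T = 1.234/1.78 = 0.693 m.
Froude number Fr = V/√(g·D_h) = 1.183/√(9.81×0.693) = 0.454, which is less than 1, so the flow is subcritical.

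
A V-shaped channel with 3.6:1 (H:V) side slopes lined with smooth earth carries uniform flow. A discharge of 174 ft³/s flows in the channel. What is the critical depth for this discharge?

y_c = 2.71 ft

At critical depth, Q² T / (g A³) = 1, i.e. A³/T = Q²/g = 174²/32.2 = 940.2.
At y = 3.15 ft: A³/T = 2010 — over.
At y = 2.33 ft: A³/T = 445 — short.
At y = 2.71 ft: A³/T = 947.2 — ≈ 940.2.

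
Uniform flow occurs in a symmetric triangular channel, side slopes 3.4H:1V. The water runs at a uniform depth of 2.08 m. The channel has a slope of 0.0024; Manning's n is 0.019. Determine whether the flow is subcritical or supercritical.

For a triangular section with side slope z = 3.4: A = zy² = 3.4×2.08² = 14.71 m²; P = 2y√(1+z²) = 2×2.08×3.544 = 14.74 m.
Hydraulic radius R = A/P = 14.71/14.74 = 0.9977 m.
V = (1/n) R^(2/3) √S = (1/0.019) × 0.9977^(2/3) × √0.0024 = 2.575 m/s. Hydraulic depth D_h = A/T = 14.71/14.14 = 1.04 m.
Froude number Fr = V/√(g·D_h) = 2.575/√(9.81×1.04) = 0.806, which is less than 1, so the flow is subcritical.

subcritical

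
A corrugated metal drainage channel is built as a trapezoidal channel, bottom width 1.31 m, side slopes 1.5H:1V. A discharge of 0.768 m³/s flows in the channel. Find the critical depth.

y_c = 0.291 m

At critical depth, Q² T / (g A³) = 1, i.e. A³/T = Q²/g = 0.768²/9.81 = 0.06012.
Trying y = 0.219 m: A³/T = 0.02349 — low.
Trying y = 0.347 m: A³/T = 0.109 — high.
Trying y = 0.291 m: A³/T = 0.06014 — matches.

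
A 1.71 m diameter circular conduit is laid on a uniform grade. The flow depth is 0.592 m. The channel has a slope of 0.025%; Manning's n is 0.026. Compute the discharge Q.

Q = 0.204 m³/s

For a circular section of diameter D = 1.71 m at depth y = 0.592 m, the central angle is θ = 2 arccos(1 − 2y/D) = 2.516 rad. Then A = (D²/8)(θ − sin θ) = 0.7058 m² and P = Dθ/2 = 2.151 m.
Hydraulic radius R = A/P = 0.7058/2.151 = 0.328 m.
Manning's equation: Q = (1/n) A R^(2/3) S^(1/2) = (1/0.026) × 0.7058 × 0.328^(2/3) × 0.00025^(1/2) = 0.204 m³/s.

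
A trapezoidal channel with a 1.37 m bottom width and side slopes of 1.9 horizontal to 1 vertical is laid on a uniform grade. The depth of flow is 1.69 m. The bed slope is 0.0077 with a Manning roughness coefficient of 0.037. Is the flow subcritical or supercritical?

subcritical

With bottom width b = 1.37 m and side slope z = 1.9: A = (b + zy)y = (1.37 + 1.9×1.69)×1.69 = 7.742 m²; P = b + 2y√(1+z²) = 1.37 + 2×1.69×2.147 = 8.627 m.
Hydraulic radius R = A/P = 7.742/8.627 = 0.8974 m.
V = (1/n) R^(2/3) √S = (1/0.037) × 0.8974^(2/3) × √0.0077 = 2.206 m/s. Hydraulic depth D_h = A/T = 7.742/7.792 = 0.9936 m.
Froude number Fr = V/√(g·D_h) = 2.206/√(9.81×0.9936) = 0.707, which is less than 1, so the flow is subcritical.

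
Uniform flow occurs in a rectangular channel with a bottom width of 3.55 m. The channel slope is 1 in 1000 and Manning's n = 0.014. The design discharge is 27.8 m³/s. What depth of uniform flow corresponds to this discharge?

Manning's equation rearranged: A R^(2/3) = nQ / (1·√S) = 0.014 × 27.8 / (√0.001) = 12.31.
Trying y = 3.67 m: A R^(2/3) = 14.68 — too large.
Trying y = 3.18 m: A R^(2/3) = 12.31 — close enough.

y_n = 3.18 m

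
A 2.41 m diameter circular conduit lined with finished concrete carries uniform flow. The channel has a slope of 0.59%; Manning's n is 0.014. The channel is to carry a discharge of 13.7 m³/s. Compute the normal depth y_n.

y_n = 1.58 m

Manning's equation rearranged: A R^(2/3) = nQ / (1·√S) = 0.014 × 13.7 / (√0.0059) = 2.497.
Try y = 1.25 m: A R^(2/3) = 1.731 — short.
Try y = 1.85 m: A R^(2/3) = 3.046 — over.
Try y = 1.58 m: A R^(2/3) = 2.492 — close enough.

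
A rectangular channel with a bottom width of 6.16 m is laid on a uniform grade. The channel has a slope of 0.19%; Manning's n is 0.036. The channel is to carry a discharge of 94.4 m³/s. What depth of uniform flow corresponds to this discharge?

y_n = 7.52 m

Manning's equation rearranged: A R^(2/3) = nQ / (1·√S) = 0.036 × 94.4 / (√0.0019) = 77.96.
Trying y = 8.36 m: A R^(2/3) = 88.45 — high.
Trying y = 7.52 m: A R^(2/3) = 78 — close enough.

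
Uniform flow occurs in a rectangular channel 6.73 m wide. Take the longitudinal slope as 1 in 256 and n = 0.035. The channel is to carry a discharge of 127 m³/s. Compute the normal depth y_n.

Manning's equation rearranged: A R^(2/3) = nQ / (1·√S) = 0.035 × 127 / (√0.003906) = 71.12.
Try y = 7.25 m: A R^(2/3) = 84.97 — over.
Try y = 4.38 m: A R^(2/3) = 45.27 — short.
Try y = 6.27 m: A R^(2/3) = 71.16 — close enough.

y_n = 6.27 m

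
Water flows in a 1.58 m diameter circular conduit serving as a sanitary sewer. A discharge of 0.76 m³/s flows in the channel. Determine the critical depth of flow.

At critical depth, Q² T / (g A³) = 1, i.e. A³/T = Q²/g = 0.76²/9.81 = 0.05888.
At y = 0.527 m: A³/T = 0.126 — over.
At y = 0.371 m: A³/T = 0.03223 — short.
At y = 0.433 m: A³/T = 0.05885 — close enough.

y_c = 0.433 m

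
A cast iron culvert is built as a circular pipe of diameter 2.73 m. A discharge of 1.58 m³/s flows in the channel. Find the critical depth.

At critical depth, Q² T / (g A³) = 1, i.e. A³/T = Q²/g = 1.58²/9.81 = 0.2545.
At y = 0.608 m: A³/T = 0.4037 — high.
At y = 0.463 m: A³/T = 0.1388 — low.
At y = 0.54 m: A³/T = 0.2538 — close enough.

y_c = 0.54 m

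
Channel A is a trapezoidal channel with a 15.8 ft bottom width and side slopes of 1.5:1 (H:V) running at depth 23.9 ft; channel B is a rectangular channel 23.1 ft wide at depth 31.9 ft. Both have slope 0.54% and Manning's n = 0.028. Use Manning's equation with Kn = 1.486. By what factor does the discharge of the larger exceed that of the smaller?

2.12

Channel A: With bottom width b = 15.8 ft and side slope z = 1.5: A = (b + zy)y = (15.8 + 1.5×23.9)×23.9 = 1234 ft²; P = b + 2y√(1+z²) = 15.8 + 2×23.9×1.803 = 102 ft. Hydraulic radius R = A/P = 1234/102 = 12.11 ft. Q_A = (1.486/0.028)·1234·12.11^(2/3)·√0.0054 = 25380 ft³/s.
Channel B: Flow area A = b·y = 23.1 × 31.9 = 736.9 ft². Wetted perimeter P = b + 2y = 23.1 + 2×31.9 = 86.9 ft. Hydraulic radius R = A/P = 736.9/86.9 = 8.48 ft. Q_B = (1.486/0.028)·736.9·8.48^(2/3)·√0.0054 = 11950 ft³/s.
The larger discharge is 25380 ft³/s and the smaller is 11950 ft³/s; the ratio is 2.12.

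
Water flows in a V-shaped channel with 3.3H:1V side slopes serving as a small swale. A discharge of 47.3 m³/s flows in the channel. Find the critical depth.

y_c = 2.11 m

At critical depth, Q² T / (g A³) = 1, i.e. A³/T = Q²/g = 47.3²/9.81 = 228.1.
At y = 1.78 m: A³/T = 97.3 — low.
At y = 2.11 m: A³/T = 227.7 — matches.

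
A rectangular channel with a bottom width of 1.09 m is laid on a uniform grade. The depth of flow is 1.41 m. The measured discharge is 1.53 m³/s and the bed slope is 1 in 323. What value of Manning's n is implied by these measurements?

n = 0.03

Flow area A = b·y = 1.09 × 1.41 = 1.537 m². Wetted perimeter P = b + 2y = 1.09 + 2×1.41 = 3.91 m.
Hydraulic radius R = A/P = 1.537/3.91 = 0.3931 m.
Rearranging Manning's equation: n = (1/Q) A R^(2/3) S^(1/2) = (1/1.53) × 1.537 × 0.3931^(2/3) × √0.003096 = 0.03.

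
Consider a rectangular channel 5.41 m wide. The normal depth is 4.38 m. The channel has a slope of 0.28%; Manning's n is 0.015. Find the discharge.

Flow area A = b·y = 5.41 × 4.38 = 23.7 m². Wetted perimeter P = b + 2y = 5.41 + 2×4.38 = 14.17 m.
Hydraulic radius R = A/P = 23.7/14.17 = 1.672 m.
Manning's equation: Q = (1/n) A R^(2/3) S^(1/2) = (1/0.015) × 23.7 × 1.672^(2/3) × 0.0028^(1/2) = 118 m³/s.

Q = 118 m³/s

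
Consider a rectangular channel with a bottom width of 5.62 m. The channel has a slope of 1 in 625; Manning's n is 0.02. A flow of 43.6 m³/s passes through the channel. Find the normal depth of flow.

Manning's equation rearranged: A R^(2/3) = nQ / (1·√S) = 0.02 × 43.6 / (√0.0016) = 21.8.
Trying y = 2.16 m: A R^(2/3) = 13.87 — short.
Trying y = 3.65 m: A R^(2/3) = 27.92 — over.
Trying y = 3.02 m: A R^(2/3) = 21.8 — close enough.

y_n = 3.02 m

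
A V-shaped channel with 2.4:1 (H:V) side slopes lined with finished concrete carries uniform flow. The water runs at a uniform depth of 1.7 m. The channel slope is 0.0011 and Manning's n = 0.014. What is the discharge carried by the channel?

For a triangular section with side slope z = 2.4: A = zy² = 2.4×1.7² = 6.936 m²; P = 2y√(1+z²) = 2×1.7×2.6 = 8.84 m.
Hydraulic radius R = A/P = 6.936/8.84 = 0.7846 m.
Manning's equation: Q = (1/n) A R^(2/3) S^(1/2) = (1/0.014) × 6.936 × 0.7846^(2/3) × 0.0011^(1/2) = 14 m³/s.

Q = 14 m³/s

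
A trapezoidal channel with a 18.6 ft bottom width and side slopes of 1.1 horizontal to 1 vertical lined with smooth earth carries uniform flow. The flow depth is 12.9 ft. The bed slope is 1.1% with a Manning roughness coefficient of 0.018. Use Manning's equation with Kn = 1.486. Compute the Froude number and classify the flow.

With bottom width b = 18.6 ft and side slope z = 1.1: A = (b + zy)y = (18.6 + 1.1×12.9)×12.9 = 423 ft²; P = b + 2y√(1+z²) = 18.6 + 2×12.9×1.487 = 56.95 ft.
Hydraulic radius R = A/P = 423/56.95 = 7.427 ft.
V = (1.486/n) R^(2/3) √S = (1.486/0.018) × 7.427^(2/3) × √0.011 = 32.96 ft/s. Hydraulic depth D_h = A/T = 423/46.98 = 9.004 ft.
Froude number Fr = V/√(g·D_h) = 32.96/√(32.2×9.004) = 1.94, which is greater than 1, so the flow is supercritical.

supercritical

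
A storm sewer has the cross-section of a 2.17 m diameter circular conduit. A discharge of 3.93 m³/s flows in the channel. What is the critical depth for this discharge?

y_c = 0.924 m

At critical depth, Q² T / (g A³) = 1, i.e. A³/T = Q²/g = 3.93²/9.81 = 1.574.
Try y = 1.08 m: A³/T = 2.863 — too large.
Try y = 0.788 m: A³/T = 0.8548 — too small.
Try y = 0.924 m: A³/T = 1.576 — close enough.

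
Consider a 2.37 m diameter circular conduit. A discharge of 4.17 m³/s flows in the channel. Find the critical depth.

y_c = 0.928 m

At critical depth, Q² T / (g A³) = 1, i.e. A³/T = Q²/g = 4.17²/9.81 = 1.773.
Try y = 0.822 m: A³/T = 1.113 — short.
Try y = 1.09 m: A³/T = 3.29 — over.
Try y = 0.928 m: A³/T = 1.775 — matches.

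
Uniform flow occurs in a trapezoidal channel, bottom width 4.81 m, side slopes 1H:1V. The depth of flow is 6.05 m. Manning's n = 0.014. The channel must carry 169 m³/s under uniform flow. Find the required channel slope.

S = 0.0003

With bottom width b = 4.81 m and side slope z = 1: A = (b + zy)y = (4.81 + 1×6.05)×6.05 = 65.7 m²; P = b + 2y√(1+z²) = 4.81 + 2×6.05×1.414 = 21.92 m.
Hydraulic radius R = A/P = 65.7/21.92 = 2.997 m.
From Manning's equation, S = [nQ / (1 A R^(2/3))]² = [0.014 × 169 / (1 × 65.7 × 2.997^(2/3))]² = 0.0003.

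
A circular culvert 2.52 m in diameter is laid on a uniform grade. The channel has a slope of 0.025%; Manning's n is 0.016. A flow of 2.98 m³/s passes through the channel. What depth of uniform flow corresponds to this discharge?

Manning's equation rearranged: A R^(2/3) = nQ / (1·√S) = 0.016 × 2.98 / (√0.00025) = 3.016.
Try y = 1.99 m: A R^(2/3) = 3.536 — over.
Try y = 1.21 m: A R^(2/3) = 1.71 — short.
Try y = 1.74 m: A R^(2/3) = 3.014 — close enough.

y_n = 1.74 m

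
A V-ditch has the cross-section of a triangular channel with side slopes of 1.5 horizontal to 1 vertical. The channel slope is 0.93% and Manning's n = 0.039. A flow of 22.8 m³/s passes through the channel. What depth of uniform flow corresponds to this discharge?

y_n = 2.46 m

Manning's equation rearranged: A R^(2/3) = nQ / (1·√S) = 0.039 × 22.8 / (√0.0093) = 9.221.
Trying y = 3.1 m: A R^(2/3) = 17.08 — high.
Trying y = 2.1 m: A R^(2/3) = 6.045 — low.
Trying y = 2.46 m: A R^(2/3) = 9.219 — matches.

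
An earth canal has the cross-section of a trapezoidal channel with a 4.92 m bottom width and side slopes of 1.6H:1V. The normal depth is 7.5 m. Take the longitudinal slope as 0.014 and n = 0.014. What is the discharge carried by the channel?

Q = 2620 m³/s

With bottom width b = 4.92 m and side slope z = 1.6: A = (b + zy)y = (4.92 + 1.6×7.5)×7.5 = 126.9 m²; P = b + 2y√(1+z²) = 4.92 + 2×7.5×1.887 = 33.22 m.
Hydraulic radius R = A/P = 126.9/33.22 = 3.82 m.
Manning's equation: Q = (1/n) A R^(2/3) S^(1/2) = (1/0.014) × 126.9 × 3.82^(2/3) × 0.014^(1/2) = 2620 m³/s.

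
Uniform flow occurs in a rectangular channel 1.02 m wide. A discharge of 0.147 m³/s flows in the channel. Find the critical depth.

For a rectangular channel, critical depth y_c = (q²/g)^(1/3) where q = Q/b = 0.147/1.02 = 0.1441 m²/s.
So y_c = (0.1441²/9.81)^(1/3) = 0.128 m.

y_c = 0.128 m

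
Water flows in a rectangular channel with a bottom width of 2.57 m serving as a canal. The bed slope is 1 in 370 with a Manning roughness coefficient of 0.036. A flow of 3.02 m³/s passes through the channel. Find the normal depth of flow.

Manning's equation rearranged: A R^(2/3) = nQ / (1·√S) = 0.036 × 3.02 / (√0.002703) = 2.091.
Try y = 0.915 m: A R^(2/3) = 1.549 — short.
Try y = 1.25 m: A R^(2/3) = 2.37 — over.
Try y = 1.14 m: A R^(2/3) = 2.094 — close enough.

y_n = 1.14 m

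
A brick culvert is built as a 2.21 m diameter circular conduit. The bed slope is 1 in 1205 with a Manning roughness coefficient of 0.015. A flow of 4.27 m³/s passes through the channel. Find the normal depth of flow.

Manning's equation rearranged: A R^(2/3) = nQ / (1·√S) = 0.015 × 4.27 / (√0.0008299) = 2.223.
At y = 1.2 m: A R^(2/3) = 1.482 — short.
At y = 1.77 m: A R^(2/3) = 2.527 — over.
At y = 1.58 m: A R^(2/3) = 2.222 — matches.

y_n = 1.58 m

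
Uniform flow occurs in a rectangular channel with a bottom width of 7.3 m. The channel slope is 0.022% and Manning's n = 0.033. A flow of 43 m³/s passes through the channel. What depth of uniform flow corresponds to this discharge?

y_n = 7.25 m

Manning's equation rearranged: A R^(2/3) = nQ / (1·√S) = 0.033 × 43 / (√0.00022) = 95.67.
Trying y = 6.28 m: A R^(2/3) = 80.07 — short.
Trying y = 8.84 m: A R^(2/3) = 121.5 — over.
Trying y = 7.25 m: A R^(2/3) = 95.6 — ≈ 95.67.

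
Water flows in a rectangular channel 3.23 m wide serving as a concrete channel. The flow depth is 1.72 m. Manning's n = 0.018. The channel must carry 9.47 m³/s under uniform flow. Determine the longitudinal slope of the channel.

Flow area A = b·y = 3.23 × 1.72 = 5.556 m². Wetted perimeter P = b + 2y = 3.23 + 2×1.72 = 6.67 m.
Hydraulic radius R = A/P = 5.556/6.67 = 0.8329 m.
From Manning's equation, S = [nQ / (1 A R^(2/3))]² = [0.018 × 9.47 / (1 × 5.556 × 0.8329^(2/3))]² = 0.0012.

S = 0.0012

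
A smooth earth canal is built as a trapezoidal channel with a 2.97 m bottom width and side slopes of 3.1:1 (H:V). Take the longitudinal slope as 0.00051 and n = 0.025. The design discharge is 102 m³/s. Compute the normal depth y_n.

y_n = 4.18 m

Manning's equation rearranged: A R^(2/3) = nQ / (1·√S) = 0.025 × 102 / (√0.00051) = 112.9.
Trying y = 4.86 m: A R^(2/3) = 162.8 — too large.
Trying y = 2.97 m: A R^(2/3) = 49.89 — too small.
Trying y = 4.18 m: A R^(2/3) = 112.8 — close enough.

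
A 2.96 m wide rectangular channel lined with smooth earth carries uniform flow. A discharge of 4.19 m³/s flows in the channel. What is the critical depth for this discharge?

y_c = 0.589 m

For a rectangular channel, critical depth y_c = (q²/g)^(1/3) where q = Q/b = 4.19/2.96 = 1.416 m²/s.
So y_c = (1.416²/9.81)^(1/3) = 0.589 m.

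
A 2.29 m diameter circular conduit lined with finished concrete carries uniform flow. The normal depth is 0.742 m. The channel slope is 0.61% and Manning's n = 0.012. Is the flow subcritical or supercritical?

supercritical

For a circular section of diameter D = 2.29 m at depth y = 0.742 m, the central angle is θ = 2 arccos(1 − 2y/D) = 2.422 rad. Then A = (D²/8)(θ − sin θ) = 1.156 m² and P = Dθ/2 = 2.773 m.
Hydraulic radius R = A/P = 1.156/2.773 = 0.4168 m.
V = (1/n) R^(2/3) √S = (1/0.012) × 0.4168^(2/3) × √0.0061 = 3.631 m/s. Hydraulic depth D_h = A/T = 1.156/2.143 = 0.5393 m.
Froude number Fr = V/√(g·D_h) = 3.631/√(9.81×0.5393) = 1.58, which is greater than 1, so the flow is supercritical.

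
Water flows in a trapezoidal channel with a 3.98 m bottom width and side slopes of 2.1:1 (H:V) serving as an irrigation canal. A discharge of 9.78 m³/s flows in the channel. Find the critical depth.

y_c = 0.741 m

At critical depth, Q² T / (g A³) = 1, i.e. A³/T = Q²/g = 9.78²/9.81 = 9.75.
Trying y = 0.626 m: A³/T = 5.509 — too small.
Trying y = 0.806 m: A³/T = 12.98 — too large.
Trying y = 0.741 m: A³/T = 9.734 — matches.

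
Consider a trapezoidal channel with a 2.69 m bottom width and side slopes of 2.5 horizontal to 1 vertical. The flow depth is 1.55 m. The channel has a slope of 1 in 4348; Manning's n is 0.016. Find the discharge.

Q = 9.14 m³/s

With bottom width b = 2.69 m and side slope z = 2.5: A = (b + zy)y = (2.69 + 2.5×1.55)×1.55 = 10.18 m²; P = b + 2y√(1+z²) = 2.69 + 2×1.55×2.693 = 11.04 m.
Hydraulic radius R = A/P = 10.18/11.04 = 0.922 m.
Manning's equation: Q = (1/n) A R^(2/3) S^(1/2) = (1/0.016) × 10.18 × 0.922^(2/3) × 0.00023^(1/2) = 9.14 m³/s.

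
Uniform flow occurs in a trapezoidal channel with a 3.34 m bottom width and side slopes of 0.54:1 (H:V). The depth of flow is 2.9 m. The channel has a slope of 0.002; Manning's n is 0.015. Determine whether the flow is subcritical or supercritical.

subcritical

With bottom width b = 3.34 m and side slope z = 0.54: A = (b + zy)y = (3.34 + 0.54×2.9)×2.9 = 14.23 m²; P = b + 2y√(1+z²) = 3.34 + 2×2.9×1.136 = 9.932 m.
Hydraulic radius R = A/P = 14.23/9.932 = 1.433 m.
V = (1/n) R^(2/3) √S = (1/0.015) × 1.433^(2/3) × √0.002 = 3.789 m/s. Hydraulic depth D_h = A/T = 14.23/6.472 = 2.198 m.
Froude number Fr = V/√(g·D_h) = 3.789/√(9.81×2.198) = 0.816, which is less than 1, so the flow is subcritical.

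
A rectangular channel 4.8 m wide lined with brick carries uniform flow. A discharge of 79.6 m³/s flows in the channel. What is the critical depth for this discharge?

y_c = 3.04 m

For a rectangular channel, critical depth y_c = (q²/g)^(1/3) where q = Q/b = 79.6/4.8 = 16.58 m²/s.
So y_c = (16.58²/9.81)^(1/3) = 3.04 m.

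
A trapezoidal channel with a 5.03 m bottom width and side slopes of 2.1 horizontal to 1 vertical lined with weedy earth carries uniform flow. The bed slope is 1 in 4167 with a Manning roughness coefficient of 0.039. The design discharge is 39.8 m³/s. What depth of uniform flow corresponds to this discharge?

Manning's equation rearranged: A R^(2/3) = nQ / (1·√S) = 0.039 × 39.8 / (√0.00024) = 100.2.
At y = 2.86 m: A R^(2/3) = 45.34 — short.
At y = 4.51 m: A R^(2/3) = 120.9 — over.
At y = 4.14 m: A R^(2/3) = 100.1 — ≈ 100.2.

y_n = 4.14 m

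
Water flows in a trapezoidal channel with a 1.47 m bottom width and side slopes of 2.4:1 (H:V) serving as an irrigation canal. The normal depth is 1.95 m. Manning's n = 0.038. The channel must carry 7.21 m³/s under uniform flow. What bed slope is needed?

With bottom width b = 1.47 m and side slope z = 2.4: A = (b + zy)y = (1.47 + 2.4×1.95)×1.95 = 11.99 m²; P = b + 2y√(1+z²) = 1.47 + 2×1.95×2.6 = 11.61 m.
Hydraulic radius R = A/P = 11.99/11.61 = 1.033 m.
From Manning's equation, S = [nQ / (1 A R^(2/3))]² = [0.038 × 7.21 / (1 × 11.99 × 1.033^(2/3))]² = 0.0005.

S = 0.0005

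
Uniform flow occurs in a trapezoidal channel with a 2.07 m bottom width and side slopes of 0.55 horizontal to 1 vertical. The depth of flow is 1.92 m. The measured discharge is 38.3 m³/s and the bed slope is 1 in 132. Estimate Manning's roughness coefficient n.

n = 0.013

With bottom width b = 2.07 m and side slope z = 0.55: A = (b + zy)y = (2.07 + 0.55×1.92)×1.92 = 6.002 m²; P = b + 2y√(1+z²) = 2.07 + 2×1.92×1.141 = 6.452 m.
Hydraulic radius R = A/P = 6.002/6.452 = 0.9302 m.
Rearranging Manning's equation: n = (1/Q) A R^(2/3) S^(1/2) = (1/38.3) × 6.002 × 0.9302^(2/3) × √0.007576 = 0.013.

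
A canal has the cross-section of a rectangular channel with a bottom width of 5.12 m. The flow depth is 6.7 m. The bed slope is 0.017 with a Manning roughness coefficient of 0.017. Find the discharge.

Q = 397 m³/s

Flow area A = b·y = 5.12 × 6.7 = 34.3 m². Wetted perimeter P = b + 2y = 5.12 + 2×6.7 = 18.52 m.
Hydraulic radius R = A/P = 34.3/18.52 = 1.852 m.
Manning's equation: Q = (1/n) A R^(2/3) S^(1/2) = (1/0.017) × 34.3 × 1.852^(2/3) × 0.017^(1/2) = 397 m³/s.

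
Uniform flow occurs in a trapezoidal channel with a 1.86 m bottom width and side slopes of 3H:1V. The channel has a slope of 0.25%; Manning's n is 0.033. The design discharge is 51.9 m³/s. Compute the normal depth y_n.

y_n = 2.71 m

Manning's equation rearranged: A R^(2/3) = nQ / (1·√S) = 0.033 × 51.9 / (√0.0025) = 34.25.
At y = 2.2 m: A R^(2/3) = 20.78 — short.
At y = 3.29 m: A R^(2/3) = 55.02 — over.
At y = 2.71 m: A R^(2/3) = 34.28 — close enough.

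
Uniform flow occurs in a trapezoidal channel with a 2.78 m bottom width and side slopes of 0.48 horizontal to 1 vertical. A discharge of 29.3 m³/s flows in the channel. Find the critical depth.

y_c = 1.99 m

At critical depth, Q² T / (g A³) = 1, i.e. A³/T = Q²/g = 29.3²/9.81 = 87.51.
Try y = 2.31 m: A³/T = 145.1 — high.
Try y = 1.5 m: A³/T = 34.29 — low.
Try y = 1.99 m: A³/T = 87.56 — ≈ 87.51.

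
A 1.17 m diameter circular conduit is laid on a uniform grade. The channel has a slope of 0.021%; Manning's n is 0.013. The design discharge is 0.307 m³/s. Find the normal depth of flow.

Manning's equation rearranged: A R^(2/3) = nQ / (1·√S) = 0.013 × 0.307 / (√0.00021) = 0.2754.
Trying y = 0.525 m: A R^(2/3) = 0.1963 — short.
Trying y = 0.641 m: A R^(2/3) = 0.2757 — matches.

y_n = 0.641 m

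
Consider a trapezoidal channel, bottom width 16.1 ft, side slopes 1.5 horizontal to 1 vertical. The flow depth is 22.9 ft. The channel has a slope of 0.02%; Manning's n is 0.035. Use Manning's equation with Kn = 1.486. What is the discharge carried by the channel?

Q = 3580 ft³/s

With bottom width b = 16.1 ft and side slope z = 1.5: A = (b + zy)y = (16.1 + 1.5×22.9)×22.9 = 1155 ft²; P = b + 2y√(1+z²) = 16.1 + 2×22.9×1.803 = 98.67 ft.
Hydraulic radius R = A/P = 1155/98.67 = 11.71 ft.
Manning's equation: Q = (1.486/n) A R^(2/3) S^(1/2) = (1.486/0.035) × 1155 × 11.71^(2/3) × 0.0002^(1/2) = 3580 ft³/s.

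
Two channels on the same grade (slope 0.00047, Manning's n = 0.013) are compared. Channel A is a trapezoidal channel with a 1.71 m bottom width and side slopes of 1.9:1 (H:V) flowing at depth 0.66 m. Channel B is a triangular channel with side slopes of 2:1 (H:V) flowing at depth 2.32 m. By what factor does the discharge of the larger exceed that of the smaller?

9.89

Channel A: With bottom width b = 1.71 m and side slope z = 1.9: A = (b + zy)y = (1.71 + 1.9×0.66)×0.66 = 1.956 m²; P = b + 2y√(1+z²) = 1.71 + 2×0.66×2.147 = 4.544 m. Hydraulic radius R = A/P = 1.956/4.544 = 0.4305 m. Q_A = (1/0.013)·1.956·0.4305^(2/3)·√0.00047 = 1.86 m³/s.
Channel B: For a triangular section with side slope z = 2: A = zy² = 2×2.32² = 10.76 m²; P = 2y√(1+z²) = 2×2.32×2.236 = 10.38 m. Hydraulic radius R = A/P = 10.76/10.38 = 1.038 m. Q_B = (1/0.013)·10.76·1.038^(2/3)·√0.00047 = 18.4 m³/s.
The larger discharge is 18.4 m³/s and the smaller is 1.86 m³/s; the ratio is 9.89.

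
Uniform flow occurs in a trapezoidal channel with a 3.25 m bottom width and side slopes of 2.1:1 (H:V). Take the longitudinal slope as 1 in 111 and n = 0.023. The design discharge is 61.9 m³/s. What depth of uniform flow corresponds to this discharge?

Manning's equation rearranged: A R^(2/3) = nQ / (1·√S) = 0.023 × 61.9 / (√0.009009) = 15.
At y = 2.14 m: A R^(2/3) = 19.28 — high.
At y = 1.69 m: A R^(2/3) = 11.75 — low.
At y = 1.9 m: A R^(2/3) = 14.99 — close enough.

y_n = 1.9 m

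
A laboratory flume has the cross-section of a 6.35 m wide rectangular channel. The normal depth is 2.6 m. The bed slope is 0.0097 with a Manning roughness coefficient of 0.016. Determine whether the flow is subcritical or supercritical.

supercritical

Flow area A = b·y = 6.35 × 2.6 = 16.51 m². Wetted perimeter P = b + 2y = 6.35 + 2×2.6 = 11.55 m.
Hydraulic radius R = A/P = 16.51/11.55 = 1.429 m.
V = (1/n) R^(2/3) √S = (1/0.016) × 1.429^(2/3) × √0.0097 = 7.811 m/s. Hydraulic depth D_h = A/T = 16.51/6.35 = 2.6 m.
Froude number Fr = V/√(g·D_h) = 7.811/√(9.81×2.6) = 1.55, which is greater than 1, so the flow is supercritical.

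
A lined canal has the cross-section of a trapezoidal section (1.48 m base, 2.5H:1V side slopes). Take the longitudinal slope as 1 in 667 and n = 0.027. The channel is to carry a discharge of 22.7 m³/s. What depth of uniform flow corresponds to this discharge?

y_n = 2.14 m

Manning's equation rearranged: A R^(2/3) = nQ / (1·√S) = 0.027 × 22.7 / (√0.001499) = 15.83.
Try y = 2.38 m: A R^(2/3) = 20.38 — high.
Try y = 2.14 m: A R^(2/3) = 15.8 — ≈ 15.83.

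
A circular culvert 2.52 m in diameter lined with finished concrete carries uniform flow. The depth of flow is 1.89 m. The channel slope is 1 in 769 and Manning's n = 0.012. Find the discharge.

Q = 10 m³/s

For a circular section of diameter D = 2.52 m at depth y = 1.89 m, the central angle is θ = 2 arccos(1 − 2y/D) = 4.189 rad. Then A = (D²/8)(θ − sin θ) = 4.013 m² and P = Dθ/2 = 5.278 m.
Hydraulic radius R = A/P = 4.013/5.278 = 0.7603 m.
Manning's equation: Q = (1/n) A R^(2/3) S^(1/2) = (1/0.012) × 4.013 × 0.7603^(2/3) × 0.0013^(1/2) = 10 m³/s.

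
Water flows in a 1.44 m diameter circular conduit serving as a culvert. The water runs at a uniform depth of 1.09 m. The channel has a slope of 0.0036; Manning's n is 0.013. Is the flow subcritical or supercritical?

For a circular section of diameter D = 1.44 m at depth y = 1.09 m, the central angle is θ = 2 arccos(1 − 2y/D) = 4.221 rad. Then A = (D²/8)(θ − sin θ) = 1.323 m² and P = Dθ/2 = 3.039 m.
Hydraulic radius R = A/P = 1.323/3.039 = 0.4352 m.
V = (1/n) R^(2/3) √S = (1/0.013) × 0.4352^(2/3) × √0.0036 = 2.651 m/s. Hydraulic depth D_h = A/T = 1.323/1.235 = 1.071 m.
Froude number Fr = V/√(g·D_h) = 2.651/√(9.81×1.071) = 0.818, which is less than 1, so the flow is subcritical.

subcritical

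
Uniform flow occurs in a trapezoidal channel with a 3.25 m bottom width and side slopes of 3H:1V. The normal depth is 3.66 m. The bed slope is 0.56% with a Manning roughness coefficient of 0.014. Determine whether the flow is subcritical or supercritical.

With bottom width b = 3.25 m and side slope z = 3: A = (b + zy)y = (3.25 + 3×3.66)×3.66 = 52.08 m²; P = b + 2y√(1+z²) = 3.25 + 2×3.66×3.162 = 26.4 m.
Hydraulic radius R = A/P = 52.08/26.4 = 1.973 m.
V = (1/n) R^(2/3) √S = (1/0.014) × 1.973^(2/3) × √0.0056 = 8.408 m/s. Hydraulic depth D_h = A/T = 52.08/25.21 = 2.066 m.
Froude number Fr = V/√(g·D_h) = 8.408/√(9.81×2.066) = 1.87, which is greater than 1, so the flow is supercritical.

supercritical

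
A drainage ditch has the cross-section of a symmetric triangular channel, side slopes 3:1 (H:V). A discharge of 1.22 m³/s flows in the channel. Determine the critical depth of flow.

y_c = 0.508 m

At critical depth, Q² T / (g A³) = 1, i.e. A³/T = Q²/g = 1.22²/9.81 = 0.1517.
At y = 0.607 m: A³/T = 0.3708 — high.
At y = 0.352 m: A³/T = 0.02432 — low.
At y = 0.508 m: A³/T = 0.1522 — close enough.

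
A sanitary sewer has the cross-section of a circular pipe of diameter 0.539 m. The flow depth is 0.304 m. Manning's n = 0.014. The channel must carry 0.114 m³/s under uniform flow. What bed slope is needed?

S = 0.0019

For a circular section of diameter D = 0.539 m at depth y = 0.304 m, the central angle is θ = 2 arccos(1 − 2y/D) = 3.398 rad. Then A = (D²/8)(θ − sin θ) = 0.1326 m² and P = Dθ/2 = 0.9158 m.
Hydraulic radius R = A/P = 0.1326/0.9158 = 0.1448 m.
From Manning's equation, S = [nQ / (1 A R^(2/3))]² = [0.014 × 0.114 / (1 × 0.1326 × 0.1448^(2/3))]² = 0.0019.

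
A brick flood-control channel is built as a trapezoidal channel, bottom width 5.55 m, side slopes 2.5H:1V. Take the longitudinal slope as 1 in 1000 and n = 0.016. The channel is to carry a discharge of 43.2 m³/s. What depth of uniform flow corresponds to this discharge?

Manning's equation rearranged: A R^(2/3) = nQ / (1·√S) = 0.016 × 43.2 / (√0.001) = 21.86.
Try y = 1.67 m: A R^(2/3) = 17.48 — low.
Try y = 2.19 m: A R^(2/3) = 30.1 — high.
Try y = 1.87 m: A R^(2/3) = 21.88 — close enough.

y_n = 1.87 m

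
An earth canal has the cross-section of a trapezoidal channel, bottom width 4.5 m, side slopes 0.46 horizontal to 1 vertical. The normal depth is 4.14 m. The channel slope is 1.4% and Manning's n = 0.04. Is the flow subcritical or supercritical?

subcritical

With bottom width b = 4.5 m and side slope z = 0.46: A = (b + zy)y = (4.5 + 0.46×4.14)×4.14 = 26.51 m²; P = b + 2y√(1+z²) = 4.5 + 2×4.14×1.101 = 13.61 m.
Hydraulic radius R = A/P = 26.51/13.61 = 1.948 m.
V = (1/n) R^(2/3) √S = (1/0.04) × 1.948^(2/3) × √0.014 = 4.613 m/s. Hydraulic depth D_h = A/T = 26.51/8.309 = 3.191 m.
Froude number Fr = V/√(g·D_h) = 4.613/√(9.81×3.191) = 0.825, which is less than 1, so the flow is subcritical.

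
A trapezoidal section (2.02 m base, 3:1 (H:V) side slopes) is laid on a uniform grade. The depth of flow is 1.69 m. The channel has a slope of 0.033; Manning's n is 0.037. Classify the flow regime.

With bottom width b = 2.02 m and side slope z = 3: A = (b + zy)y = (2.02 + 3×1.69)×1.69 = 11.98 m²; P = b + 2y√(1+z²) = 2.02 + 2×1.69×3.162 = 12.71 m.
Hydraulic radius R = A/P = 11.98/12.71 = 0.9428 m.
V = (1/n) R^(2/3) √S = (1/0.037) × 0.9428^(2/3) × √0.033 = 4.721 m/s. Hydraulic depth D_h = A/T = 11.98/12.16 = 0.9854 m.
Froude number Fr = V/√(g·D_h) = 4.721/√(9.81×0.9854) = 1.52, which is greater than 1, so the flow is supercritical.

supercritical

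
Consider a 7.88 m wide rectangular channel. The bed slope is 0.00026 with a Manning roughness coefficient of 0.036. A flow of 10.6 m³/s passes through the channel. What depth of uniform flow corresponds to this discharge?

Manning's equation rearranged: A R^(2/3) = nQ / (1·√S) = 0.036 × 10.6 / (√0.00026) = 23.67.
At y = 1.6 m: A R^(2/3) = 13.74 — short.
At y = 2.63 m: A R^(2/3) = 28.08 — over.
At y = 2.33 m: A R^(2/3) = 23.67 — matches.

y_n = 2.33 m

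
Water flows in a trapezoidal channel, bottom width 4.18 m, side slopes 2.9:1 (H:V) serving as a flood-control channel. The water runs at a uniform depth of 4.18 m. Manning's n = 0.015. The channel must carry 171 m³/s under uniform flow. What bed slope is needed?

With bottom width b = 4.18 m and side slope z = 2.9: A = (b + zy)y = (4.18 + 2.9×4.18)×4.18 = 68.14 m²; P = b + 2y√(1+z²) = 4.18 + 2×4.18×3.068 = 29.82 m.
Hydraulic radius R = A/P = 68.14/29.82 = 2.285 m.
From Manning's equation, S = [nQ / (1 A R^(2/3))]² = [0.015 × 171 / (1 × 68.14 × 2.285^(2/3))]² = 0.000471.

S = 0.000471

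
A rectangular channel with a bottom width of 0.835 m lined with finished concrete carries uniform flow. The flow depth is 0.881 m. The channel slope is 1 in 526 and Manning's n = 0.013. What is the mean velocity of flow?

V = 1.45 m/s

Flow area A = b·y = 0.835 × 0.881 = 0.7356 m². Wetted perimeter P = b + 2y = 0.835 + 2×0.881 = 2.597 m.
Hydraulic radius R = A/P = 0.7356/2.597 = 0.2833 m.
From Manning's equation, V = (1/n) R^(2/3) S^(1/2) = (1/0.013) × 0.2833^(2/3) × 0.001901^(1/2) = 1.45 m/s.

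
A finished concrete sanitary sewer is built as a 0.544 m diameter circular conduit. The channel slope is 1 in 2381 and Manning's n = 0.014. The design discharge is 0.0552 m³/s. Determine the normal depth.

y_n = 0.308 m

Manning's equation rearranged: A R^(2/3) = nQ / (1·√S) = 0.014 × 0.0552 / (√0.00042) = 0.03771.
Trying y = 0.256 m: A R^(2/3) = 0.02769 — low.
Trying y = 0.308 m: A R^(2/3) = 0.03772 — matches.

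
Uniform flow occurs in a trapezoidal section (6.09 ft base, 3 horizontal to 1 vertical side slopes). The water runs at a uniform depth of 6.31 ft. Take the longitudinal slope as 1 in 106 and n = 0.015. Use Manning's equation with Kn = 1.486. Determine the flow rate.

With bottom width b = 6.09 ft and side slope z = 3: A = (b + zy)y = (6.09 + 3×6.31)×6.31 = 157.9 ft²; P = b + 2y√(1+z²) = 6.09 + 2×6.31×3.162 = 46 ft.
Hydraulic radius R = A/P = 157.9/46 = 3.432 ft.
Manning's equation: Q = (1.486/n) A R^(2/3) S^(1/2) = (1.486/0.015) × 157.9 × 3.432^(2/3) × 0.009434^(1/2) = 3460 ft³/s.

Q = 3460 ft³/s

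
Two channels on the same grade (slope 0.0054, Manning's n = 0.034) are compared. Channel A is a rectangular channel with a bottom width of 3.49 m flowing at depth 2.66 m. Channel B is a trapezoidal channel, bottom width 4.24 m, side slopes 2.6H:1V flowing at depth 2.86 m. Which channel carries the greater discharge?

Channel A: Flow area A = b·y = 3.49 × 2.66 = 9.283 m². Wetted perimeter P = b + 2y = 3.49 + 2×2.66 = 8.81 m. Hydraulic radius R = A/P = 9.283/8.81 = 1.054 m. Q_A = (1/0.034)·9.283·1.054^(2/3)·√0.0054 = 20.78 m³/s.
Channel B: With bottom width b = 4.24 m and side slope z = 2.6: A = (b + zy)y = (4.24 + 2.6×2.86)×2.86 = 33.39 m²; P = b + 2y√(1+z²) = 4.24 + 2×2.86×2.786 = 20.17 m. Hydraulic radius R = A/P = 33.39/20.17 = 1.655 m. Q_B = (1/0.034)·33.39·1.655^(2/3)·√0.0054 = 101 m³/s.
Q_A = 20.78 m³/s vs Q_B = 101 m³/s, so channel B carries more.

channel B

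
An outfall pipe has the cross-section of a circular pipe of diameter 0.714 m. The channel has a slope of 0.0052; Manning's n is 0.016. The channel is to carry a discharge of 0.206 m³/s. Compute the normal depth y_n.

y_n = 0.296 m

Manning's equation rearranged: A R^(2/3) = nQ / (1·√S) = 0.016 × 0.206 / (√0.0052) = 0.04571.
Trying y = 0.322 m: A R^(2/3) = 0.05308 — too large.
Trying y = 0.239 m: A R^(2/3) = 0.03067 — too small.
Trying y = 0.296 m: A R^(2/3) = 0.04565 — ≈ 0.04571.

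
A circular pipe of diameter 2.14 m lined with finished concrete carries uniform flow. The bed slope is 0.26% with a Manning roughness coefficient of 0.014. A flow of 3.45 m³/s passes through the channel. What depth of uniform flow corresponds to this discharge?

y_n = 0.941 m

Manning's equation rearranged: A R^(2/3) = nQ / (1·√S) = 0.014 × 3.45 / (√0.0026) = 0.9472.
Trying y = 0.641 m: A R^(2/3) = 0.4628 — low.
Trying y = 1.18 m: A R^(2/3) = 1.394 — high.
Trying y = 0.941 m: A R^(2/3) = 0.9477 — ≈ 0.9472.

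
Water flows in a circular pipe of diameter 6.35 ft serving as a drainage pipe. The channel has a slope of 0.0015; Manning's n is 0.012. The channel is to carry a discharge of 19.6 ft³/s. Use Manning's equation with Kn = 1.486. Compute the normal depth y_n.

y_n = 1.32 ft

Manning's equation rearranged: A R^(2/3) = nQ / (1.486·√S) = 0.012 × 19.6 / (1.486 × √0.0015) = 4.087.
At y = 1.1 ft: A R^(2/3) = 2.817 — low.
At y = 1.43 ft: A R^(2/3) = 4.793 — high.
At y = 1.32 ft: A R^(2/3) = 4.081 — matches.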